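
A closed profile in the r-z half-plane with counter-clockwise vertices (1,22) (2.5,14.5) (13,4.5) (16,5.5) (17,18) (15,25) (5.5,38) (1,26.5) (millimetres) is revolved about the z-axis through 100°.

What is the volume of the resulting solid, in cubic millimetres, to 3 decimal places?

Profile (r,z), 8 vertices: (1,22) (2.5,14.5) (13,4.5) (16,5.5) (17,18) (15,25) (5.5,38) (1,26.5)
edge 0: (1,22)→(2.5,14.5)  cross = 1·14.5 − 2.5·22 = -40.5000; (r_i+r_j)·cross = 3.5·-40.5000 = -141.7500
edge 1: (2.5,14.5)→(13,4.5)  cross = 2.5·4.5 − 13·14.5 = -177.2500; (r_i+r_j)·cross = 15.5·-177.2500 = -2747.3750
edge 2: (13,4.5)→(16,5.5)  cross = 13·5.5 − 16·4.5 = -0.5000; (r_i+r_j)·cross = 29·-0.5000 = -14.5000
edge 3: (16,5.5)→(17,18)  cross = 16·18 − 17·5.5 = 194.5000; (r_i+r_j)·cross = 33·194.5000 = 6418.5000
edge 4: (17,18)→(15,25)  cross = 17·25 − 15·18 = 155.0000; (r_i+r_j)·cross = 32·155.0000 = 4960.0000
edge 5: (15,25)→(5.5,38)  cross = 15·38 − 5.5·25 = 432.5000; (r_i+r_j)·cross = 20.5·432.5000 = 8866.2500
edge 6: (5.5,38)→(1,26.5)  cross = 5.5·26.5 − 1·38 = 107.7500; (r_i+r_j)·cross = 6.5·107.7500 = 700.3750
edge 7: (1,26.5)→(1,22)  cross = 1·22 − 1·26.5 = -4.5000; (r_i+r_j)·cross = 2·-4.5000 = -9.0000
Σcross = 667.0000 → A = |Σcross|/2 = 333.5000 mm²
Σ(r_i+r_j)·cross = 18032.5000 → first moment M = |Σ|/6 = 3005.4167
R_c = M/A = 3005.4167/333.5000 = 9.0117 mm
θ = 100° = 1.745329 rad
V = θ·R_c·A = 1.745329·9.0117·333.5000 = 5245.442 mm³

Volume = 5245.442 mm³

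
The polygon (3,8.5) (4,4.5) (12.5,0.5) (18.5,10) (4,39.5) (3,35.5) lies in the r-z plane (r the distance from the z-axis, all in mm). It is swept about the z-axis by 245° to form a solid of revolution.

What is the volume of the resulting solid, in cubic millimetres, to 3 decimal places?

Profile (r,z), 6 vertices: (3,8.5) (4,4.5) (12.5,0.5) (18.5,10) (4,39.5) (3,35.5)
edge 0: (3,8.5)→(4,4.5)  cross = 3·4.5 − 4·8.5 = -20.5000; (r_i+r_j)·cross = 7·-20.5000 = -143.5000
edge 1: (4,4.5)→(12.5,0.5)  cross = 4·0.5 − 12.5·4.5 = -54.2500; (r_i+r_j)·cross = 16.5·-54.2500 = -895.1250
edge 2: (12.5,0.5)→(18.5,10)  cross = 12.5·10 − 18.5·0.5 = 115.7500; (r_i+r_j)·cross = 31·115.7500 = 3588.2500
edge 3: (18.5,10)→(4,39.5)  cross = 18.5·39.5 − 4·10 = 690.7500; (r_i+r_j)·cross = 22.5·690.7500 = 15541.8750
edge 4: (4,39.5)→(3,35.5)  cross = 4·35.5 − 3·39.5 = 23.5000; (r_i+r_j)·cross = 7·23.5000 = 164.5000
edge 5: (3,35.5)→(3,8.5)  cross = 3·8.5 − 3·35.5 = -81.0000; (r_i+r_j)·cross = 6·-81.0000 = -486.0000
Σcross = 674.2500 → A = |Σcross|/2 = 337.1250 mm²
Σ(r_i+r_j)·cross = 17770.0000 → first moment M = |Σ|/6 = 2961.6667
R_c = M/A = 2961.6667/337.1250 = 8.7851 mm
θ = 245° = 4.276057 rad
V = θ·R_c·A = 4.276057·8.7851·337.1250 = 12664.254 mm³

Volume = 12664.254 mm³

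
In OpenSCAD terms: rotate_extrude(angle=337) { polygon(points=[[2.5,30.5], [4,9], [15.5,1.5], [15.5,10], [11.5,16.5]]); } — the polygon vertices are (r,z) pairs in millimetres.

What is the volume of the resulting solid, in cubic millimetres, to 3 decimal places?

Volume = 8790.780 mm³

Profile (r,z), 5 vertices: (2.5,30.5) (4,9) (15.5,1.5) (15.5,10) (11.5,16.5)
edge 0: (2.5,30.5)→(4,9)  cross = 2.5·9 − 4·30.5 = -99.5000; (r_i+r_j)·cross = 6.5·-99.5000 = -646.7500
edge 1: (4,9)→(15.5,1.5)  cross = 4·1.5 − 15.5·9 = -133.5000; (r_i+r_j)·cross = 19.5·-133.5000 = -2603.2500
edge 2: (15.5,1.5)→(15.5,10)  cross = 15.5·10 − 15.5·1.5 = 131.7500; (r_i+r_j)·cross = 31·131.7500 = 4084.2500
edge 3: (15.5,10)→(11.5,16.5)  cross = 15.5·16.5 − 11.5·10 = 140.7500; (r_i+r_j)·cross = 27·140.7500 = 3800.2500
edge 4: (11.5,16.5)→(2.5,30.5)  cross = 11.5·30.5 − 2.5·16.5 = 309.5000; (r_i+r_j)·cross = 14·309.5000 = 4333.0000
Σcross = 349.0000 → A = |Σcross|/2 = 174.5000 mm²
Σ(r_i+r_j)·cross = 8967.5000 → first moment M = |Σ|/6 = 1494.5833
R_c = M/A = 1494.5833/174.5000 = 8.5649 mm
θ = 337° = 5.881760 rad
V = θ·R_c·A = 5.881760·8.5649·174.5000 = 8790.780 mm³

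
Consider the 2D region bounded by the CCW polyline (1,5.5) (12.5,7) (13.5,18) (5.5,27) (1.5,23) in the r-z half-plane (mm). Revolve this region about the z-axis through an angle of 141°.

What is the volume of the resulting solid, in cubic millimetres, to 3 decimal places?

Volume = 3350.535 mm³

Profile (r,z), 5 vertices: (1,5.5) (12.5,7) (13.5,18) (5.5,27) (1.5,23)
edge 0: (1,5.5)→(12.5,7)  cross = 1·7 − 12.5·5.5 = -61.7500; (r_i+r_j)·cross = 13.5·-61.7500 = -833.6250
edge 1: (12.5,7)→(13.5,18)  cross = 12.5·18 − 13.5·7 = 130.5000; (r_i+r_j)·cross = 26·130.5000 = 3393.0000
edge 2: (13.5,18)→(5.5,27)  cross = 13.5·27 − 5.5·18 = 265.5000; (r_i+r_j)·cross = 19·265.5000 = 5044.5000
edge 3: (5.5,27)→(1.5,23)  cross = 5.5·23 − 1.5·27 = 86.0000; (r_i+r_j)·cross = 7·86.0000 = 602.0000
edge 4: (1.5,23)→(1,5.5)  cross = 1.5·5.5 − 1·23 = -14.7500; (r_i+r_j)·cross = 2.5·-14.7500 = -36.8750
Σcross = 405.5000 → A = |Σcross|/2 = 202.7500 mm²
Σ(r_i+r_j)·cross = 8169.0000 → first moment M = |Σ|/6 = 1361.5000
R_c = M/A = 1361.5000/202.7500 = 6.7152 mm
θ = 141° = 2.460914 rad
V = θ·R_c·A = 2.460914·6.7152·202.7500 = 3350.535 mm³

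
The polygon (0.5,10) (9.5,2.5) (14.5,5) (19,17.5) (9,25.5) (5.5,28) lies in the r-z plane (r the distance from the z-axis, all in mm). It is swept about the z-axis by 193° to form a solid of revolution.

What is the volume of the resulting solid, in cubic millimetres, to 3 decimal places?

Profile (r,z), 6 vertices: (0.5,10) (9.5,2.5) (14.5,5) (19,17.5) (9,25.5) (5.5,28)
edge 0: (0.5,10)→(9.5,2.5)  cross = 0.5·2.5 − 9.5·10 = -93.7500; (r_i+r_j)·cross = 10·-93.7500 = -937.5000
edge 1: (9.5,2.5)→(14.5,5)  cross = 9.5·5 − 14.5·2.5 = 11.2500; (r_i+r_j)·cross = 24·11.2500 = 270.0000
edge 2: (14.5,5)→(19,17.5)  cross = 14.5·17.5 − 19·5 = 158.7500; (r_i+r_j)·cross = 33.5·158.7500 = 5318.1250
edge 3: (19,17.5)→(9,25.5)  cross = 19·25.5 − 9·17.5 = 327.0000; (r_i+r_j)·cross = 28·327.0000 = 9156.0000
edge 4: (9,25.5)→(5.5,28)  cross = 9·28 − 5.5·25.5 = 111.7500; (r_i+r_j)·cross = 14.5·111.7500 = 1620.3750
edge 5: (5.5,28)→(0.5,10)  cross = 5.5·10 − 0.5·28 = 41.0000; (r_i+r_j)·cross = 6·41.0000 = 246.0000
Σcross = 556.0000 → A = |Σcross|/2 = 278.0000 mm²
Σ(r_i+r_j)·cross = 15673.0000 → first moment M = |Σ|/6 = 2612.1667
R_c = M/A = 2612.1667/278.0000 = 9.3963 mm
θ = 193° = 3.368485 rad
V = θ·R_c·A = 3.368485·9.3963·278.0000 = 8799.045 mm³

Volume = 8799.045 mm³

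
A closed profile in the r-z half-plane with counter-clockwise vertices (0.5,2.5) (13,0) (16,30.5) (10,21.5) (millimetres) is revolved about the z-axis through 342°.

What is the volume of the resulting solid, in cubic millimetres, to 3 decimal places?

Profile (r,z), 4 vertices: (0.5,2.5) (13,0) (16,30.5) (10,21.5)
edge 0: (0.5,2.5)→(13,0)  cross = 0.5·0 − 13·2.5 = -32.5000; (r_i+r_j)·cross = 13.5·-32.5000 = -438.7500
edge 1: (13,0)→(16,30.5)  cross = 13·30.5 − 16·0 = 396.5000; (r_i+r_j)·cross = 29·396.5000 = 11498.5000
edge 2: (16,30.5)→(10,21.5)  cross = 16·21.5 − 10·30.5 = 39.0000; (r_i+r_j)·cross = 26·39.0000 = 1014.0000
edge 3: (10,21.5)→(0.5,2.5)  cross = 10·2.5 − 0.5·21.5 = 14.2500; (r_i+r_j)·cross = 10.5·14.2500 = 149.6250
Σcross = 417.2500 → A = |Σcross|/2 = 208.6250 mm²
Σ(r_i+r_j)·cross = 12223.3750 → first moment M = |Σ|/6 = 2037.2292
R_c = M/A = 2037.2292/208.6250 = 9.7650 mm
θ = 342° = 5.969026 rad
V = θ·R_c·A = 5.969026·9.7650·208.6250 = 12160.274 mm³

Volume = 12160.274 mm³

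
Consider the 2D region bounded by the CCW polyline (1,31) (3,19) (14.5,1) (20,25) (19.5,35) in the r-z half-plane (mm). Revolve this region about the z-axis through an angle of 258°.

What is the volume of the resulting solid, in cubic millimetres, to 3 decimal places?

Profile (r,z), 5 vertices: (1,31) (3,19) (14.5,1) (20,25) (19.5,35)
edge 0: (1,31)→(3,19)  cross = 1·19 − 3·31 = -74.0000; (r_i+r_j)·cross = 4·-74.0000 = -296.0000
edge 1: (3,19)→(14.5,1)  cross = 3·1 − 14.5·19 = -272.5000; (r_i+r_j)·cross = 17.5·-272.5000 = -4768.7500
edge 2: (14.5,1)→(20,25)  cross = 14.5·25 − 20·1 = 342.5000; (r_i+r_j)·cross = 34.5·342.5000 = 11816.2500
edge 3: (20,25)→(19.5,35)  cross = 20·35 − 19.5·25 = 212.5000; (r_i+r_j)·cross = 39.5·212.5000 = 8393.7500
edge 4: (19.5,35)→(1,31)  cross = 19.5·31 − 1·35 = 569.5000; (r_i+r_j)·cross = 20.5·569.5000 = 11674.7500
Σcross = 778.0000 → A = |Σcross|/2 = 389.0000 mm²
Σ(r_i+r_j)·cross = 26820.0000 → first moment M = |Σ|/6 = 4470.0000
R_c = M/A = 4470.0000/389.0000 = 11.4910 mm
θ = 258° = 4.502949 rad
V = θ·R_c·A = 4.502949·11.4910·389.0000 = 20128.184 mm³

Volume = 20128.184 mm³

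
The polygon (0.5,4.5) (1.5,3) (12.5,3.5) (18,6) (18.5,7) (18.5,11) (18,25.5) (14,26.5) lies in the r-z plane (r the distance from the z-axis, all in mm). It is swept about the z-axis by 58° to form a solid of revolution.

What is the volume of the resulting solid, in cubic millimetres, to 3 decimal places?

Profile (r,z), 8 vertices: (0.5,4.5) (1.5,3) (12.5,3.5) (18,6) (18.5,7) (18.5,11) (18,25.5) (14,26.5)
edge 0: (0.5,4.5)→(1.5,3)  cross = 0.5·3 − 1.5·4.5 = -5.2500; (r_i+r_j)·cross = 2·-5.2500 = -10.5000
edge 1: (1.5,3)→(12.5,3.5)  cross = 1.5·3.5 − 12.5·3 = -32.2500; (r_i+r_j)·cross = 14·-32.2500 = -451.5000
edge 2: (12.5,3.5)→(18,6)  cross = 12.5·6 − 18·3.5 = 12.0000; (r_i+r_j)·cross = 30.5·12.0000 = 366.0000
edge 3: (18,6)→(18.5,7)  cross = 18·7 − 18.5·6 = 15.0000; (r_i+r_j)·cross = 36.5·15.0000 = 547.5000
edge 4: (18.5,7)→(18.5,11)  cross = 18.5·11 − 18.5·7 = 74.0000; (r_i+r_j)·cross = 37·74.0000 = 2738.0000
edge 5: (18.5,11)→(18,25.5)  cross = 18.5·25.5 − 18·11 = 273.7500; (r_i+r_j)·cross = 36.5·273.7500 = 9991.8750
edge 6: (18,25.5)→(14,26.5)  cross = 18·26.5 − 14·25.5 = 120.0000; (r_i+r_j)·cross = 32·120.0000 = 3840.0000
edge 7: (14,26.5)→(0.5,4.5)  cross = 14·4.5 − 0.5·26.5 = 49.7500; (r_i+r_j)·cross = 14.5·49.7500 = 721.3750
Σcross = 507.0000 → A = |Σcross|/2 = 253.5000 mm²
Σ(r_i+r_j)·cross = 17742.7500 → first moment M = |Σ|/6 = 2957.1250
R_c = M/A = 2957.1250/253.5000 = 11.6652 mm
θ = 58° = 1.012291 rad
V = θ·R_c·A = 1.012291·11.6652·253.5000 = 2993.471 mm³

Volume = 2993.471 mm³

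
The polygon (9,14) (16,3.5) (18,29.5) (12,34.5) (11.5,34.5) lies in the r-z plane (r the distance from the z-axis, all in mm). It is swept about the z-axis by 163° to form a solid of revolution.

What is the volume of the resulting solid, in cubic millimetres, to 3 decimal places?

Profile (r,z), 5 vertices: (9,14) (16,3.5) (18,29.5) (12,34.5) (11.5,34.5)
edge 0: (9,14)→(16,3.5)  cross = 9·3.5 − 16·14 = -192.5000; (r_i+r_j)·cross = 25·-192.5000 = -4812.5000
edge 1: (16,3.5)→(18,29.5)  cross = 16·29.5 − 18·3.5 = 409.0000; (r_i+r_j)·cross = 34·409.0000 = 13906.0000
edge 2: (18,29.5)→(12,34.5)  cross = 18·34.5 − 12·29.5 = 267.0000; (r_i+r_j)·cross = 30·267.0000 = 8010.0000
edge 3: (12,34.5)→(11.5,34.5)  cross = 12·34.5 − 11.5·34.5 = 17.2500; (r_i+r_j)·cross = 23.5·17.2500 = 405.3750
edge 4: (11.5,34.5)→(9,14)  cross = 11.5·14 − 9·34.5 = -149.5000; (r_i+r_j)·cross = 20.5·-149.5000 = -3064.7500
Σcross = 351.2500 → A = |Σcross|/2 = 175.6250 mm²
Σ(r_i+r_j)·cross = 14444.1250 → first moment M = |Σ|/6 = 2407.3542
R_c = M/A = 2407.3542/175.6250 = 13.7074 mm
θ = 163° = 2.844887 rad
V = θ·R_c·A = 2.844887·13.7074·175.6250 = 6848.650 mm³

Volume = 6848.650 mm³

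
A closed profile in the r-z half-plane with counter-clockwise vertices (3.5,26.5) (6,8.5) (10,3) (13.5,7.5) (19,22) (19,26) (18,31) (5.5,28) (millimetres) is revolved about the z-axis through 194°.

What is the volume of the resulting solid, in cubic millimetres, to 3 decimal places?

Volume = 10814.759 mm³

Profile (r,z), 8 vertices: (3.5,26.5) (6,8.5) (10,3) (13.5,7.5) (19,22) (19,26) (18,31) (5.5,28)
edge 0: (3.5,26.5)→(6,8.5)  cross = 3.5·8.5 − 6·26.5 = -129.2500; (r_i+r_j)·cross = 9.5·-129.2500 = -1227.8750
edge 1: (6,8.5)→(10,3)  cross = 6·3 − 10·8.5 = -67.0000; (r_i+r_j)·cross = 16·-67.0000 = -1072.0000
edge 2: (10,3)→(13.5,7.5)  cross = 10·7.5 − 13.5·3 = 34.5000; (r_i+r_j)·cross = 23.5·34.5000 = 810.7500
edge 3: (13.5,7.5)→(19,22)  cross = 13.5·22 − 19·7.5 = 154.5000; (r_i+r_j)·cross = 32.5·154.5000 = 5021.2500
edge 4: (19,22)→(19,26)  cross = 19·26 − 19·22 = 76.0000; (r_i+r_j)·cross = 38·76.0000 = 2888.0000
edge 5: (19,26)→(18,31)  cross = 19·31 − 18·26 = 121.0000; (r_i+r_j)·cross = 37·121.0000 = 4477.0000
edge 6: (18,31)→(5.5,28)  cross = 18·28 − 5.5·31 = 333.5000; (r_i+r_j)·cross = 23.5·333.5000 = 7837.2500
edge 7: (5.5,28)→(3.5,26.5)  cross = 5.5·26.5 − 3.5·28 = 47.7500; (r_i+r_j)·cross = 9·47.7500 = 429.7500
Σcross = 571.0000 → A = |Σcross|/2 = 285.5000 mm²
Σ(r_i+r_j)·cross = 19164.1250 → first moment M = |Σ|/6 = 3194.0208
R_c = M/A = 3194.0208/285.5000 = 11.1875 mm
θ = 194° = 3.385939 rad
V = θ·R_c·A = 3.385939·11.1875·285.5000 = 10814.759 mm³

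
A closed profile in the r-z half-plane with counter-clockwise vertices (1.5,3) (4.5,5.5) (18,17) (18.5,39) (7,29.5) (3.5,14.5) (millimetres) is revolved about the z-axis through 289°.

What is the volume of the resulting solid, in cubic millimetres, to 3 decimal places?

Volume = 17222.323 mm³

Profile (r,z), 6 vertices: (1.5,3) (4.5,5.5) (18,17) (18.5,39) (7,29.5) (3.5,14.5)
edge 0: (1.5,3)→(4.5,5.5)  cross = 1.5·5.5 − 4.5·3 = -5.2500; (r_i+r_j)·cross = 6·-5.2500 = -31.5000
edge 1: (4.5,5.5)→(18,17)  cross = 4.5·17 − 18·5.5 = -22.5000; (r_i+r_j)·cross = 22.5·-22.5000 = -506.2500
edge 2: (18,17)→(18.5,39)  cross = 18·39 − 18.5·17 = 387.5000; (r_i+r_j)·cross = 36.5·387.5000 = 14143.7500
edge 3: (18.5,39)→(7,29.5)  cross = 18.5·29.5 − 7·39 = 272.7500; (r_i+r_j)·cross = 25.5·272.7500 = 6955.1250
edge 4: (7,29.5)→(3.5,14.5)  cross = 7·14.5 − 3.5·29.5 = -1.7500; (r_i+r_j)·cross = 10.5·-1.7500 = -18.3750
edge 5: (3.5,14.5)→(1.5,3)  cross = 3.5·3 − 1.5·14.5 = -11.2500; (r_i+r_j)·cross = 5·-11.2500 = -56.2500
Σcross = 619.5000 → A = |Σcross|/2 = 309.7500 mm²
Σ(r_i+r_j)·cross = 20486.5000 → first moment M = |Σ|/6 = 3414.4167
R_c = M/A = 3414.4167/309.7500 = 11.0231 mm
θ = 289° = 5.044002 rad
V = θ·R_c·A = 5.044002·11.0231·309.7500 = 17222.323 mm³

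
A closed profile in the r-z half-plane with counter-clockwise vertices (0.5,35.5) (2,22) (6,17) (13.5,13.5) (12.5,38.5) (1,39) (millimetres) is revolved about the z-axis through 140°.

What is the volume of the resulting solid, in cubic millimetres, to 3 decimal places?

Profile (r,z), 6 vertices: (0.5,35.5) (2,22) (6,17) (13.5,13.5) (12.5,38.5) (1,39)
edge 0: (0.5,35.5)→(2,22)  cross = 0.5·22 − 2·35.5 = -60.0000; (r_i+r_j)·cross = 2.5·-60.0000 = -150.0000
edge 1: (2,22)→(6,17)  cross = 2·17 − 6·22 = -98.0000; (r_i+r_j)·cross = 8·-98.0000 = -784.0000
edge 2: (6,17)→(13.5,13.5)  cross = 6·13.5 − 13.5·17 = -148.5000; (r_i+r_j)·cross = 19.5·-148.5000 = -2895.7500
edge 3: (13.5,13.5)→(12.5,38.5)  cross = 13.5·38.5 − 12.5·13.5 = 351.0000; (r_i+r_j)·cross = 26·351.0000 = 9126.0000
edge 4: (12.5,38.5)→(1,39)  cross = 12.5·39 − 1·38.5 = 449.0000; (r_i+r_j)·cross = 13.5·449.0000 = 6061.5000
edge 5: (1,39)→(0.5,35.5)  cross = 1·35.5 − 0.5·39 = 16.0000; (r_i+r_j)·cross = 1.5·16.0000 = 24.0000
Σcross = 509.5000 → A = |Σcross|/2 = 254.7500 mm²
Σ(r_i+r_j)·cross = 11381.7500 → first moment M = |Σ|/6 = 1896.9583
R_c = M/A = 1896.9583/254.7500 = 7.4464 mm
θ = 140° = 2.443461 rad
V = θ·R_c·A = 2.443461·7.4464·254.7500 = 4635.144 mm³

Volume = 4635.144 mm³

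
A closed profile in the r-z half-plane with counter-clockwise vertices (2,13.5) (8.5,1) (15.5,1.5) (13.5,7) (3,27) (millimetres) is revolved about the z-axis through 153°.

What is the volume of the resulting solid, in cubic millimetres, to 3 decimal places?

Volume = 3075.191 mm³

Profile (r,z), 5 vertices: (2,13.5) (8.5,1) (15.5,1.5) (13.5,7) (3,27)
edge 0: (2,13.5)→(8.5,1)  cross = 2·1 − 8.5·13.5 = -112.7500; (r_i+r_j)·cross = 10.5·-112.7500 = -1183.8750
edge 1: (8.5,1)→(15.5,1.5)  cross = 8.5·1.5 − 15.5·1 = -2.7500; (r_i+r_j)·cross = 24·-2.7500 = -66.0000
edge 2: (15.5,1.5)→(13.5,7)  cross = 15.5·7 − 13.5·1.5 = 88.2500; (r_i+r_j)·cross = 29·88.2500 = 2559.2500
edge 3: (13.5,7)→(3,27)  cross = 13.5·27 − 3·7 = 343.5000; (r_i+r_j)·cross = 16.5·343.5000 = 5667.7500
edge 4: (3,27)→(2,13.5)  cross = 3·13.5 − 2·27 = -13.5000; (r_i+r_j)·cross = 5·-13.5000 = -67.5000
Σcross = 302.7500 → A = |Σcross|/2 = 151.3750 mm²
Σ(r_i+r_j)·cross = 6909.6250 → first moment M = |Σ|/6 = 1151.6042
R_c = M/A = 1151.6042/151.3750 = 7.6076 mm
θ = 153° = 2.670354 rad
V = θ·R_c·A = 2.670354·7.6076·151.3750 = 3075.191 mm³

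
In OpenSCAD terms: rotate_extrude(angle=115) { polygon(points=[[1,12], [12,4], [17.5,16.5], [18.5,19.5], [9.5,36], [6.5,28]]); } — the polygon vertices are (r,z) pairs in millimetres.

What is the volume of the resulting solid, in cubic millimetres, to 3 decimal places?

Profile (r,z), 6 vertices: (1,12) (12,4) (17.5,16.5) (18.5,19.5) (9.5,36) (6.5,28)
edge 0: (1,12)→(12,4)  cross = 1·4 − 12·12 = -140.0000; (r_i+r_j)·cross = 13·-140.0000 = -1820.0000
edge 1: (12,4)→(17.5,16.5)  cross = 12·16.5 − 17.5·4 = 128.0000; (r_i+r_j)·cross = 29.5·128.0000 = 3776.0000
edge 2: (17.5,16.5)→(18.5,19.5)  cross = 17.5·19.5 − 18.5·16.5 = 36.0000; (r_i+r_j)·cross = 36·36.0000 = 1296.0000
edge 3: (18.5,19.5)→(9.5,36)  cross = 18.5·36 − 9.5·19.5 = 480.7500; (r_i+r_j)·cross = 28·480.7500 = 13461.0000
edge 4: (9.5,36)→(6.5,28)  cross = 9.5·28 − 6.5·36 = 32.0000; (r_i+r_j)·cross = 16·32.0000 = 512.0000
edge 5: (6.5,28)→(1,12)  cross = 6.5·12 − 1·28 = 50.0000; (r_i+r_j)·cross = 7.5·50.0000 = 375.0000
Σcross = 586.7500 → A = |Σcross|/2 = 293.3750 mm²
Σ(r_i+r_j)·cross = 17600.0000 → first moment M = |Σ|/6 = 2933.3333
R_c = M/A = 2933.3333/293.3750 = 9.9986 mm
θ = 115° = 2.007129 rad
V = θ·R_c·A = 2.007129·9.9986·293.3750 = 5887.577 mm³

Volume = 5887.577 mm³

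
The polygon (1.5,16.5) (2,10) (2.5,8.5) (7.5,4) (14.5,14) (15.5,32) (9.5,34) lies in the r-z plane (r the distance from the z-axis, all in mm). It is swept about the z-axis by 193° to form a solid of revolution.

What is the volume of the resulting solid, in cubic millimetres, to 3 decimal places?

Volume = 8166.191 mm³

Profile (r,z), 7 vertices: (1.5,16.5) (2,10) (2.5,8.5) (7.5,4) (14.5,14) (15.5,32) (9.5,34)
edge 0: (1.5,16.5)→(2,10)  cross = 1.5·10 − 2·16.5 = -18.0000; (r_i+r_j)·cross = 3.5·-18.0000 = -63.0000
edge 1: (2,10)→(2.5,8.5)  cross = 2·8.5 − 2.5·10 = -8.0000; (r_i+r_j)·cross = 4.5·-8.0000 = -36.0000
edge 2: (2.5,8.5)→(7.5,4)  cross = 2.5·4 − 7.5·8.5 = -53.7500; (r_i+r_j)·cross = 10·-53.7500 = -537.5000
edge 3: (7.5,4)→(14.5,14)  cross = 7.5·14 − 14.5·4 = 47.0000; (r_i+r_j)·cross = 22·47.0000 = 1034.0000
edge 4: (14.5,14)→(15.5,32)  cross = 14.5·32 − 15.5·14 = 247.0000; (r_i+r_j)·cross = 30·247.0000 = 7410.0000
edge 5: (15.5,32)→(9.5,34)  cross = 15.5·34 − 9.5·32 = 223.0000; (r_i+r_j)·cross = 25·223.0000 = 5575.0000
edge 6: (9.5,34)→(1.5,16.5)  cross = 9.5·16.5 − 1.5·34 = 105.7500; (r_i+r_j)·cross = 11·105.7500 = 1163.2500
Σcross = 543.0000 → A = |Σcross|/2 = 271.5000 mm²
Σ(r_i+r_j)·cross = 14545.7500 → first moment M = |Σ|/6 = 2424.2917
R_c = M/A = 2424.2917/271.5000 = 8.9293 mm
θ = 193° = 3.368485 rad
V = θ·R_c·A = 3.368485·8.9293·271.5000 = 8166.191 mm³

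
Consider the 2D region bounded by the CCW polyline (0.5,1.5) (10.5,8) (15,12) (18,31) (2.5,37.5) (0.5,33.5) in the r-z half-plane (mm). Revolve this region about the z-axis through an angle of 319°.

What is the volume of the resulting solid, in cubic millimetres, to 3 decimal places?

Profile (r,z), 6 vertices: (0.5,1.5) (10.5,8) (15,12) (18,31) (2.5,37.5) (0.5,33.5)
edge 0: (0.5,1.5)→(10.5,8)  cross = 0.5·8 − 10.5·1.5 = -11.7500; (r_i+r_j)·cross = 11·-11.7500 = -129.2500
edge 1: (10.5,8)→(15,12)  cross = 10.5·12 − 15·8 = 6.0000; (r_i+r_j)·cross = 25.5·6.0000 = 153.0000
edge 2: (15,12)→(18,31)  cross = 15·31 − 18·12 = 249.0000; (r_i+r_j)·cross = 33·249.0000 = 8217.0000
edge 3: (18,31)→(2.5,37.5)  cross = 18·37.5 − 2.5·31 = 597.5000; (r_i+r_j)·cross = 20.5·597.5000 = 12248.7500
edge 4: (2.5,37.5)→(0.5,33.5)  cross = 2.5·33.5 − 0.5·37.5 = 65.0000; (r_i+r_j)·cross = 3·65.0000 = 195.0000
edge 5: (0.5,33.5)→(0.5,1.5)  cross = 0.5·1.5 − 0.5·33.5 = -16.0000; (r_i+r_j)·cross = 1·-16.0000 = -16.0000
Σcross = 889.7500 → A = |Σcross|/2 = 444.8750 mm²
Σ(r_i+r_j)·cross = 20668.5000 → first moment M = |Σ|/6 = 3444.7500
R_c = M/A = 3444.7500/444.8750 = 7.7432 mm
θ = 319° = 5.567600 rad
V = θ·R_c·A = 5.567600·7.7432·444.8750 = 19178.991 mm³

Volume = 19178.991 mm³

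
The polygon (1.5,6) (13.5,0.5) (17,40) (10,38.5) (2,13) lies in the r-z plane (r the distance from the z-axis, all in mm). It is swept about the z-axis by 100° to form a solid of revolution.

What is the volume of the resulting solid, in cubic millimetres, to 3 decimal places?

Volume = 6541.567 mm³

Profile (r,z), 5 vertices: (1.5,6) (13.5,0.5) (17,40) (10,38.5) (2,13)
edge 0: (1.5,6)→(13.5,0.5)  cross = 1.5·0.5 − 13.5·6 = -80.2500; (r_i+r_j)·cross = 15·-80.2500 = -1203.7500
edge 1: (13.5,0.5)→(17,40)  cross = 13.5·40 − 17·0.5 = 531.5000; (r_i+r_j)·cross = 30.5·531.5000 = 16210.7500
edge 2: (17,40)→(10,38.5)  cross = 17·38.5 − 10·40 = 254.5000; (r_i+r_j)·cross = 27·254.5000 = 6871.5000
edge 3: (10,38.5)→(2,13)  cross = 10·13 − 2·38.5 = 53.0000; (r_i+r_j)·cross = 12·53.0000 = 636.0000
edge 4: (2,13)→(1.5,6)  cross = 2·6 − 1.5·13 = -7.5000; (r_i+r_j)·cross = 3.5·-7.5000 = -26.2500
Σcross = 751.2500 → A = |Σcross|/2 = 375.6250 mm²
Σ(r_i+r_j)·cross = 22488.2500 → first moment M = |Σ|/6 = 3748.0417
R_c = M/A = 3748.0417/375.6250 = 9.9781 mm
θ = 100° = 1.745329 rad
V = θ·R_c·A = 1.745329·9.9781·375.6250 = 6541.567 mm³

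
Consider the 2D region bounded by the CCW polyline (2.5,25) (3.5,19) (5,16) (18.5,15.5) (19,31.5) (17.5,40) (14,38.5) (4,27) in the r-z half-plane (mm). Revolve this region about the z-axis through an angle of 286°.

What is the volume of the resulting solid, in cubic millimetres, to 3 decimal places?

Profile (r,z), 8 vertices: (2.5,25) (3.5,19) (5,16) (18.5,15.5) (19,31.5) (17.5,40) (14,38.5) (4,27)
edge 0: (2.5,25)→(3.5,19)  cross = 2.5·19 − 3.5·25 = -40.0000; (r_i+r_j)·cross = 6·-40.0000 = -240.0000
edge 1: (3.5,19)→(5,16)  cross = 3.5·16 − 5·19 = -39.0000; (r_i+r_j)·cross = 8.5·-39.0000 = -331.5000
edge 2: (5,16)→(18.5,15.5)  cross = 5·15.5 − 18.5·16 = -218.5000; (r_i+r_j)·cross = 23.5·-218.5000 = -5134.7500
edge 3: (18.5,15.5)→(19,31.5)  cross = 18.5·31.5 − 19·15.5 = 288.2500; (r_i+r_j)·cross = 37.5·288.2500 = 10809.3750
edge 4: (19,31.5)→(17.5,40)  cross = 19·40 − 17.5·31.5 = 208.7500; (r_i+r_j)·cross = 36.5·208.7500 = 7619.3750
edge 5: (17.5,40)→(14,38.5)  cross = 17.5·38.5 − 14·40 = 113.7500; (r_i+r_j)·cross = 31.5·113.7500 = 3583.1250
edge 6: (14,38.5)→(4,27)  cross = 14·27 − 4·38.5 = 224.0000; (r_i+r_j)·cross = 18·224.0000 = 4032.0000
edge 7: (4,27)→(2.5,25)  cross = 4·25 − 2.5·27 = 32.5000; (r_i+r_j)·cross = 6.5·32.5000 = 211.2500
Σcross = 569.7500 → A = |Σcross|/2 = 284.8750 mm²
Σ(r_i+r_j)·cross = 20548.8750 → first moment M = |Σ|/6 = 3424.8125
R_c = M/A = 3424.8125/284.8750 = 12.0222 mm
θ = 286° = 4.991642 rad
V = θ·R_c·A = 4.991642·12.0222·284.8750 = 17095.437 mm³

Volume = 17095.437 mm³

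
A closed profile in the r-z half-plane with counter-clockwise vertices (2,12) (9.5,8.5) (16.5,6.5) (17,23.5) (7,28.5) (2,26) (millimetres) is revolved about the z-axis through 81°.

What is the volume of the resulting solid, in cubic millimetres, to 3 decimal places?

Volume = 3492.911 mm³

Profile (r,z), 6 vertices: (2,12) (9.5,8.5) (16.5,6.5) (17,23.5) (7,28.5) (2,26)
edge 0: (2,12)→(9.5,8.5)  cross = 2·8.5 − 9.5·12 = -97.0000; (r_i+r_j)·cross = 11.5·-97.0000 = -1115.5000
edge 1: (9.5,8.5)→(16.5,6.5)  cross = 9.5·6.5 − 16.5·8.5 = -78.5000; (r_i+r_j)·cross = 26·-78.5000 = -2041.0000
edge 2: (16.5,6.5)→(17,23.5)  cross = 16.5·23.5 − 17·6.5 = 277.2500; (r_i+r_j)·cross = 33.5·277.2500 = 9287.8750
edge 3: (17,23.5)→(7,28.5)  cross = 17·28.5 − 7·23.5 = 320.0000; (r_i+r_j)·cross = 24·320.0000 = 7680.0000
edge 4: (7,28.5)→(2,26)  cross = 7·26 − 2·28.5 = 125.0000; (r_i+r_j)·cross = 9·125.0000 = 1125.0000
edge 5: (2,26)→(2,12)  cross = 2·12 − 2·26 = -28.0000; (r_i+r_j)·cross = 4·-28.0000 = -112.0000
Σcross = 518.7500 → A = |Σcross|/2 = 259.3750 mm²
Σ(r_i+r_j)·cross = 14824.3750 → first moment M = |Σ|/6 = 2470.7292
R_c = M/A = 2470.7292/259.3750 = 9.5257 mm
θ = 81° = 1.413717 rad
V = θ·R_c·A = 1.413717·9.5257·259.3750 = 3492.911 mm³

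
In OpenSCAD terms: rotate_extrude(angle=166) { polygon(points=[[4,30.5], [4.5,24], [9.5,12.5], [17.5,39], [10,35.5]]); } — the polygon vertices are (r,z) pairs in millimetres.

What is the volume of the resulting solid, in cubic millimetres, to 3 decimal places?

Profile (r,z), 5 vertices: (4,30.5) (4.5,24) (9.5,12.5) (17.5,39) (10,35.5)
edge 0: (4,30.5)→(4.5,24)  cross = 4·24 − 4.5·30.5 = -41.2500; (r_i+r_j)·cross = 8.5·-41.2500 = -350.6250
edge 1: (4.5,24)→(9.5,12.5)  cross = 4.5·12.5 − 9.5·24 = -171.7500; (r_i+r_j)·cross = 14·-171.7500 = -2404.5000
edge 2: (9.5,12.5)→(17.5,39)  cross = 9.5·39 − 17.5·12.5 = 151.7500; (r_i+r_j)·cross = 27·151.7500 = 4097.2500
edge 3: (17.5,39)→(10,35.5)  cross = 17.5·35.5 − 10·39 = 231.2500; (r_i+r_j)·cross = 27.5·231.2500 = 6359.3750
edge 4: (10,35.5)→(4,30.5)  cross = 10·30.5 − 4·35.5 = 163.0000; (r_i+r_j)·cross = 14·163.0000 = 2282.0000
Σcross = 333.0000 → A = |Σcross|/2 = 166.5000 mm²
Σ(r_i+r_j)·cross = 9983.5000 → first moment M = |Σ|/6 = 1663.9167
R_c = M/A = 1663.9167/166.5000 = 9.9935 mm
θ = 166° = 2.897247 rad
V = θ·R_c·A = 2.897247·9.9935·166.5000 = 4820.777 mm³

Volume = 4820.777 mm³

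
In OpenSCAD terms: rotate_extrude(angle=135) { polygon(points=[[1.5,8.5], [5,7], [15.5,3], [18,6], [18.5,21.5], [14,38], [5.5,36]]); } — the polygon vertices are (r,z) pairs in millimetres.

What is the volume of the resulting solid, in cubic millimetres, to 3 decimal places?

Volume = 11004.410 mm³

Profile (r,z), 7 vertices: (1.5,8.5) (5,7) (15.5,3) (18,6) (18.5,21.5) (14,38) (5.5,36)
edge 0: (1.5,8.5)→(5,7)  cross = 1.5·7 − 5·8.5 = -32.0000; (r_i+r_j)·cross = 6.5·-32.0000 = -208.0000
edge 1: (5,7)→(15.5,3)  cross = 5·3 − 15.5·7 = -93.5000; (r_i+r_j)·cross = 20.5·-93.5000 = -1916.7500
edge 2: (15.5,3)→(18,6)  cross = 15.5·6 − 18·3 = 39.0000; (r_i+r_j)·cross = 33.5·39.0000 = 1306.5000
edge 3: (18,6)→(18.5,21.5)  cross = 18·21.5 − 18.5·6 = 276.0000; (r_i+r_j)·cross = 36.5·276.0000 = 10074.0000
edge 4: (18.5,21.5)→(14,38)  cross = 18.5·38 − 14·21.5 = 402.0000; (r_i+r_j)·cross = 32.5·402.0000 = 13065.0000
edge 5: (14,38)→(5.5,36)  cross = 14·36 − 5.5·38 = 295.0000; (r_i+r_j)·cross = 19.5·295.0000 = 5752.5000
edge 6: (5.5,36)→(1.5,8.5)  cross = 5.5·8.5 − 1.5·36 = -7.2500; (r_i+r_j)·cross = 7·-7.2500 = -50.7500
Σcross = 879.2500 → A = |Σcross|/2 = 439.6250 mm²
Σ(r_i+r_j)·cross = 28022.5000 → first moment M = |Σ|/6 = 4670.4167
R_c = M/A = 4670.4167/439.6250 = 10.6236 mm
θ = 135° = 2.356194 rad
V = θ·R_c·A = 2.356194·10.6236·439.6250 = 11004.410 mm³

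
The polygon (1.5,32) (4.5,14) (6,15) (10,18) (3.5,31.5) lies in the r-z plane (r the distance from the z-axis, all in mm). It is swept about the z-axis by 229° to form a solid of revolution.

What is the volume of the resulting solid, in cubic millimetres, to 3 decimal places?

Volume = 1427.192 mm³

Profile (r,z), 5 vertices: (1.5,32) (4.5,14) (6,15) (10,18) (3.5,31.5)
edge 0: (1.5,32)→(4.5,14)  cross = 1.5·14 − 4.5·32 = -123.0000; (r_i+r_j)·cross = 6·-123.0000 = -738.0000
edge 1: (4.5,14)→(6,15)  cross = 4.5·15 − 6·14 = -16.5000; (r_i+r_j)·cross = 10.5·-16.5000 = -173.2500
edge 2: (6,15)→(10,18)  cross = 6·18 − 10·15 = -42.0000; (r_i+r_j)·cross = 16·-42.0000 = -672.0000
edge 3: (10,18)→(3.5,31.5)  cross = 10·31.5 − 3.5·18 = 252.0000; (r_i+r_j)·cross = 13.5·252.0000 = 3402.0000
edge 4: (3.5,31.5)→(1.5,32)  cross = 3.5·32 − 1.5·31.5 = 64.7500; (r_i+r_j)·cross = 5·64.7500 = 323.7500
Σcross = 135.2500 → A = |Σcross|/2 = 67.6250 mm²
Σ(r_i+r_j)·cross = 2142.5000 → first moment M = |Σ|/6 = 357.0833
R_c = M/A = 357.0833/67.6250 = 5.2803 mm
θ = 229° = 3.996804 rad
V = θ·R_c·A = 3.996804·5.2803·67.6250 = 1427.192 mm³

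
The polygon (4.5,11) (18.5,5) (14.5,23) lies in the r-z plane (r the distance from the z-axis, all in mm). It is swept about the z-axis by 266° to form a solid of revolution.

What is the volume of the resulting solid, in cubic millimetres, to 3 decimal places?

Profile (r,z), 3 vertices: (4.5,11) (18.5,5) (14.5,23)
edge 0: (4.5,11)→(18.5,5)  cross = 4.5·5 − 18.5·11 = -181.0000; (r_i+r_j)·cross = 23·-181.0000 = -4163.0000
edge 1: (18.5,5)→(14.5,23)  cross = 18.5·23 − 14.5·5 = 353.0000; (r_i+r_j)·cross = 33·353.0000 = 11649.0000
edge 2: (14.5,23)→(4.5,11)  cross = 14.5·11 − 4.5·23 = 56.0000; (r_i+r_j)·cross = 19·56.0000 = 1064.0000
Σcross = 228.0000 → A = |Σcross|/2 = 114.0000 mm²
Σ(r_i+r_j)·cross = 8550.0000 → first moment M = |Σ|/6 = 1425.0000
R_c = M/A = 1425.0000/114.0000 = 12.5000 mm
θ = 266° = 4.642576 rad
V = θ·R_c·A = 4.642576·12.5000·114.0000 = 6615.671 mm³

Volume = 6615.671 mm³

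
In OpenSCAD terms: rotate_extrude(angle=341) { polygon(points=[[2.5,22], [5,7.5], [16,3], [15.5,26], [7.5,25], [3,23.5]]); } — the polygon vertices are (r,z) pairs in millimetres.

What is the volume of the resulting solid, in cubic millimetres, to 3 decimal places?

Profile (r,z), 6 vertices: (2.5,22) (5,7.5) (16,3) (15.5,26) (7.5,25) (3,23.5)
edge 0: (2.5,22)→(5,7.5)  cross = 2.5·7.5 − 5·22 = -91.2500; (r_i+r_j)·cross = 7.5·-91.2500 = -684.3750
edge 1: (5,7.5)→(16,3)  cross = 5·3 − 16·7.5 = -105.0000; (r_i+r_j)·cross = 21·-105.0000 = -2205.0000
edge 2: (16,3)→(15.5,26)  cross = 16·26 − 15.5·3 = 369.5000; (r_i+r_j)·cross = 31.5·369.5000 = 11639.2500
edge 3: (15.5,26)→(7.5,25)  cross = 15.5·25 − 7.5·26 = 192.5000; (r_i+r_j)·cross = 23·192.5000 = 4427.5000
edge 4: (7.5,25)→(3,23.5)  cross = 7.5·23.5 − 3·25 = 101.2500; (r_i+r_j)·cross = 10.5·101.2500 = 1063.1250
edge 5: (3,23.5)→(2.5,22)  cross = 3·22 − 2.5·23.5 = 7.2500; (r_i+r_j)·cross = 5.5·7.2500 = 39.8750
Σcross = 474.2500 → A = |Σcross|/2 = 237.1250 mm²
Σ(r_i+r_j)·cross = 14280.3750 → first moment M = |Σ|/6 = 2380.0625
R_c = M/A = 2380.0625/237.1250 = 10.0372 mm
θ = 341° = 5.951573 rad
V = θ·R_c·A = 5.951573·10.0372·237.1250 = 14165.115 mm³

Volume = 14165.115 mm³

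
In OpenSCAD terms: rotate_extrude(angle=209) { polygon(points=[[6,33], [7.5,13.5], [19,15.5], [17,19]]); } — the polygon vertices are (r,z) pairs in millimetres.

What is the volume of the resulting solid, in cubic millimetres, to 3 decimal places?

Profile (r,z), 4 vertices: (6,33) (7.5,13.5) (19,15.5) (17,19)
edge 0: (6,33)→(7.5,13.5)  cross = 6·13.5 − 7.5·33 = -166.5000; (r_i+r_j)·cross = 13.5·-166.5000 = -2247.7500
edge 1: (7.5,13.5)→(19,15.5)  cross = 7.5·15.5 − 19·13.5 = -140.2500; (r_i+r_j)·cross = 26.5·-140.2500 = -3716.6250
edge 2: (19,15.5)→(17,19)  cross = 19·19 − 17·15.5 = 97.5000; (r_i+r_j)·cross = 36·97.5000 = 3510.0000
edge 3: (17,19)→(6,33)  cross = 17·33 − 6·19 = 447.0000; (r_i+r_j)·cross = 23·447.0000 = 10281.0000
Σcross = 237.7500 → A = |Σcross|/2 = 118.8750 mm²
Σ(r_i+r_j)·cross = 7826.6250 → first moment M = |Σ|/6 = 1304.4375
R_c = M/A = 1304.4375/118.8750 = 10.9732 mm
θ = 209° = 3.647738 rad
V = θ·R_c·A = 3.647738·10.9732·118.8750 = 4758.246 mm³

Volume = 4758.246 mm³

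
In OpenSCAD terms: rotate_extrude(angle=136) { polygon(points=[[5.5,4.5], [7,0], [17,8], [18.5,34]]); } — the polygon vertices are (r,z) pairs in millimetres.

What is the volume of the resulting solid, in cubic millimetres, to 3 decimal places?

Volume = 5429.818 mm³

Profile (r,z), 4 vertices: (5.5,4.5) (7,0) (17,8) (18.5,34)
edge 0: (5.5,4.5)→(7,0)  cross = 5.5·0 − 7·4.5 = -31.5000; (r_i+r_j)·cross = 12.5·-31.5000 = -393.7500
edge 1: (7,0)→(17,8)  cross = 7·8 − 17·0 = 56.0000; (r_i+r_j)·cross = 24·56.0000 = 1344.0000
edge 2: (17,8)→(18.5,34)  cross = 17·34 − 18.5·8 = 430.0000; (r_i+r_j)·cross = 35.5·430.0000 = 15265.0000
edge 3: (18.5,34)→(5.5,4.5)  cross = 18.5·4.5 − 5.5·34 = -103.7500; (r_i+r_j)·cross = 24·-103.7500 = -2490.0000
Σcross = 350.7500 → A = |Σcross|/2 = 175.3750 mm²
Σ(r_i+r_j)·cross = 13725.2500 → first moment M = |Σ|/6 = 2287.5417
R_c = M/A = 2287.5417/175.3750 = 13.0437 mm
θ = 136° = 2.373648 rad
V = θ·R_c·A = 2.373648·13.0437·175.3750 = 5429.818 mm³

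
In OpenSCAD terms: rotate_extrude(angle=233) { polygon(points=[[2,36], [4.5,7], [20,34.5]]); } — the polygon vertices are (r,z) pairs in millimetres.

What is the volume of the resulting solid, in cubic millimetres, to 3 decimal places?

Profile (r,z), 3 vertices: (2,36) (4.5,7) (20,34.5)
edge 0: (2,36)→(4.5,7)  cross = 2·7 − 4.5·36 = -148.0000; (r_i+r_j)·cross = 6.5·-148.0000 = -962.0000
edge 1: (4.5,7)→(20,34.5)  cross = 4.5·34.5 − 20·7 = 15.2500; (r_i+r_j)·cross = 24.5·15.2500 = 373.6250
edge 2: (20,34.5)→(2,36)  cross = 20·36 − 2·34.5 = 651.0000; (r_i+r_j)·cross = 22·651.0000 = 14322.0000
Σcross = 518.2500 → A = |Σcross|/2 = 259.1250 mm²
Σ(r_i+r_j)·cross = 13733.6250 → first moment M = |Σ|/6 = 2288.9375
R_c = M/A = 2288.9375/259.1250 = 8.8333 mm
θ = 233° = 4.066617 rad
V = θ·R_c·A = 4.066617·8.8333·259.1250 = 9308.233 mm³

Volume = 9308.233 mm³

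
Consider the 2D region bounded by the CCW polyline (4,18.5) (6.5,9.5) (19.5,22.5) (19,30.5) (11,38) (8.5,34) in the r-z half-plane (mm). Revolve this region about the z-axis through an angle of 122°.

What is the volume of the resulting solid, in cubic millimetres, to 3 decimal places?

Volume = 6180.875 mm³

Profile (r,z), 6 vertices: (4,18.5) (6.5,9.5) (19.5,22.5) (19,30.5) (11,38) (8.5,34)
edge 0: (4,18.5)→(6.5,9.5)  cross = 4·9.5 − 6.5·18.5 = -82.2500; (r_i+r_j)·cross = 10.5·-82.2500 = -863.6250
edge 1: (6.5,9.5)→(19.5,22.5)  cross = 6.5·22.5 − 19.5·9.5 = -39.0000; (r_i+r_j)·cross = 26·-39.0000 = -1014.0000
edge 2: (19.5,22.5)→(19,30.5)  cross = 19.5·30.5 − 19·22.5 = 167.2500; (r_i+r_j)·cross = 38.5·167.2500 = 6439.1250
edge 3: (19,30.5)→(11,38)  cross = 19·38 − 11·30.5 = 386.5000; (r_i+r_j)·cross = 30·386.5000 = 11595.0000
edge 4: (11,38)→(8.5,34)  cross = 11·34 − 8.5·38 = 51.0000; (r_i+r_j)·cross = 19.5·51.0000 = 994.5000
edge 5: (8.5,34)→(4,18.5)  cross = 8.5·18.5 − 4·34 = 21.2500; (r_i+r_j)·cross = 12.5·21.2500 = 265.6250
Σcross = 504.7500 → A = |Σcross|/2 = 252.3750 mm²
Σ(r_i+r_j)·cross = 17416.6250 → first moment M = |Σ|/6 = 2902.7708
R_c = M/A = 2902.7708/252.3750 = 11.5018 mm
θ = 122° = 2.129302 rad
V = θ·R_c·A = 2.129302·11.5018·252.3750 = 6180.875 mm³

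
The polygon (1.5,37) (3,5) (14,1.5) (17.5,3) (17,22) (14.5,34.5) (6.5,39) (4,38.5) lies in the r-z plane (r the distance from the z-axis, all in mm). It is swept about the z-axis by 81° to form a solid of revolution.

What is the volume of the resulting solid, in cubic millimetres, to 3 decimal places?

Volume = 6483.864 mm³

Profile (r,z), 8 vertices: (1.5,37) (3,5) (14,1.5) (17.5,3) (17,22) (14.5,34.5) (6.5,39) (4,38.5)
edge 0: (1.5,37)→(3,5)  cross = 1.5·5 − 3·37 = -103.5000; (r_i+r_j)·cross = 4.5·-103.5000 = -465.7500
edge 1: (3,5)→(14,1.5)  cross = 3·1.5 − 14·5 = -65.5000; (r_i+r_j)·cross = 17·-65.5000 = -1113.5000
edge 2: (14,1.5)→(17.5,3)  cross = 14·3 − 17.5·1.5 = 15.7500; (r_i+r_j)·cross = 31.5·15.7500 = 496.1250
edge 3: (17.5,3)→(17,22)  cross = 17.5·22 − 17·3 = 334.0000; (r_i+r_j)·cross = 34.5·334.0000 = 11523.0000
edge 4: (17,22)→(14.5,34.5)  cross = 17·34.5 − 14.5·22 = 267.5000; (r_i+r_j)·cross = 31.5·267.5000 = 8426.2500
edge 5: (14.5,34.5)→(6.5,39)  cross = 14.5·39 − 6.5·34.5 = 341.2500; (r_i+r_j)·cross = 21·341.2500 = 7166.2500
edge 6: (6.5,39)→(4,38.5)  cross = 6.5·38.5 − 4·39 = 94.2500; (r_i+r_j)·cross = 10.5·94.2500 = 989.6250
edge 7: (4,38.5)→(1.5,37)  cross = 4·37 − 1.5·38.5 = 90.2500; (r_i+r_j)·cross = 5.5·90.2500 = 496.3750
Σcross = 974.0000 → A = |Σcross|/2 = 487.0000 mm²
Σ(r_i+r_j)·cross = 27518.3750 → first moment M = |Σ|/6 = 4586.3958
R_c = M/A = 4586.3958/487.0000 = 9.4177 mm
θ = 81° = 1.413717 rad
V = θ·R_c·A = 1.413717·9.4177·487.0000 = 6483.864 mm³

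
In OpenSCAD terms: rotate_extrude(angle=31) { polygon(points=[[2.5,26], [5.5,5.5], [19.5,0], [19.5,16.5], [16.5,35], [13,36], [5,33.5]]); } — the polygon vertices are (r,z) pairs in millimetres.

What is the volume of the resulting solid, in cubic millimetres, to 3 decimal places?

Volume = 2944.078 mm³

Profile (r,z), 7 vertices: (2.5,26) (5.5,5.5) (19.5,0) (19.5,16.5) (16.5,35) (13,36) (5,33.5)
edge 0: (2.5,26)→(5.5,5.5)  cross = 2.5·5.5 − 5.5·26 = -129.2500; (r_i+r_j)·cross = 8·-129.2500 = -1034.0000
edge 1: (5.5,5.5)→(19.5,0)  cross = 5.5·0 − 19.5·5.5 = -107.2500; (r_i+r_j)·cross = 25·-107.2500 = -2681.2500
edge 2: (19.5,0)→(19.5,16.5)  cross = 19.5·16.5 − 19.5·0 = 321.7500; (r_i+r_j)·cross = 39·321.7500 = 12548.2500
edge 3: (19.5,16.5)→(16.5,35)  cross = 19.5·35 − 16.5·16.5 = 410.2500; (r_i+r_j)·cross = 36·410.2500 = 14769.0000
edge 4: (16.5,35)→(13,36)  cross = 16.5·36 − 13·35 = 139.0000; (r_i+r_j)·cross = 29.5·139.0000 = 4100.5000
edge 5: (13,36)→(5,33.5)  cross = 13·33.5 − 5·36 = 255.5000; (r_i+r_j)·cross = 18·255.5000 = 4599.0000
edge 6: (5,33.5)→(2.5,26)  cross = 5·26 − 2.5·33.5 = 46.2500; (r_i+r_j)·cross = 7.5·46.2500 = 346.8750
Σcross = 936.2500 → A = |Σcross|/2 = 468.1250 mm²
Σ(r_i+r_j)·cross = 32648.3750 → first moment M = |Σ|/6 = 5441.3958
R_c = M/A = 5441.3958/468.1250 = 11.6238 mm
θ = 31° = 0.541052 rad
V = θ·R_c·A = 0.541052·11.6238·468.1250 = 2944.078 mm³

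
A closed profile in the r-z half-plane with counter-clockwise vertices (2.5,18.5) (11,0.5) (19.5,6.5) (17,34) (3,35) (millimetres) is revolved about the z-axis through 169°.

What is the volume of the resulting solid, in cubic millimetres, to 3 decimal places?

Volume = 14258.029 mm³

Profile (r,z), 5 vertices: (2.5,18.5) (11,0.5) (19.5,6.5) (17,34) (3,35)
edge 0: (2.5,18.5)→(11,0.5)  cross = 2.5·0.5 − 11·18.5 = -202.2500; (r_i+r_j)·cross = 13.5·-202.2500 = -2730.3750
edge 1: (11,0.5)→(19.5,6.5)  cross = 11·6.5 − 19.5·0.5 = 61.7500; (r_i+r_j)·cross = 30.5·61.7500 = 1883.3750
edge 2: (19.5,6.5)→(17,34)  cross = 19.5·34 − 17·6.5 = 552.5000; (r_i+r_j)·cross = 36.5·552.5000 = 20166.2500
edge 3: (17,34)→(3,35)  cross = 17·35 − 3·34 = 493.0000; (r_i+r_j)·cross = 20·493.0000 = 9860.0000
edge 4: (3,35)→(2.5,18.5)  cross = 3·18.5 − 2.5·35 = -32.0000; (r_i+r_j)·cross = 5.5·-32.0000 = -176.0000
Σcross = 873.0000 → A = |Σcross|/2 = 436.5000 mm²
Σ(r_i+r_j)·cross = 29003.2500 → first moment M = |Σ|/6 = 4833.8750
R_c = M/A = 4833.8750/436.5000 = 11.0742 mm
θ = 169° = 2.949606 rad
V = θ·R_c·A = 2.949606·11.0742·436.5000 = 14258.029 mm³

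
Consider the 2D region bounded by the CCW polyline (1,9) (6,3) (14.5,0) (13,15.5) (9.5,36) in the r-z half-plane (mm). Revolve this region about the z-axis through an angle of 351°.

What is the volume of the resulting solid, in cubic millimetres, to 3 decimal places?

Profile (r,z), 5 vertices: (1,9) (6,3) (14.5,0) (13,15.5) (9.5,36)
edge 0: (1,9)→(6,3)  cross = 1·3 − 6·9 = -51.0000; (r_i+r_j)·cross = 7·-51.0000 = -357.0000
edge 1: (6,3)→(14.5,0)  cross = 6·0 − 14.5·3 = -43.5000; (r_i+r_j)·cross = 20.5·-43.5000 = -891.7500
edge 2: (14.5,0)→(13,15.5)  cross = 14.5·15.5 − 13·0 = 224.7500; (r_i+r_j)·cross = 27.5·224.7500 = 6180.6250
edge 3: (13,15.5)→(9.5,36)  cross = 13·36 − 9.5·15.5 = 320.7500; (r_i+r_j)·cross = 22.5·320.7500 = 7216.8750
edge 4: (9.5,36)→(1,9)  cross = 9.5·9 − 1·36 = 49.5000; (r_i+r_j)·cross = 10.5·49.5000 = 519.7500
Σcross = 500.5000 → A = |Σcross|/2 = 250.2500 mm²
Σ(r_i+r_j)·cross = 12668.5000 → first moment M = |Σ|/6 = 2111.4167
R_c = M/A = 2111.4167/250.2500 = 8.4372 mm
θ = 351° = 6.126106 rad
V = θ·R_c·A = 6.126106·8.4372·250.2500 = 12934.762 mm³

Volume = 12934.762 mm³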